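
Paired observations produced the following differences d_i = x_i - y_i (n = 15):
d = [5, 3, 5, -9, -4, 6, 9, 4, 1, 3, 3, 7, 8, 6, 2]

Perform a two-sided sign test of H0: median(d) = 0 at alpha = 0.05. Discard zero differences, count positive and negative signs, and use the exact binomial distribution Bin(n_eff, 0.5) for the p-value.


Step 1: Discard zero differences. Original n = 15; n_eff = number of nonzero differences = 15.
Nonzero differences (with sign): +5, +3, +5, -9, -4, +6, +9, +4, +1, +3, +3, +7, +8, +6, +2
Step 2: Count signs: positive = 13, negative = 2.
Step 3: Under H0: P(positive) = 0.5, so the number of positives S ~ Bin(15, 0.5).
Step 4: Two-sided exact p-value = sum of Bin(15,0.5) probabilities at or below the observed probability = 0.007385.
Step 5: alpha = 0.05. reject H0.

n_eff = 15, pos = 13, neg = 2, p = 0.007385, reject H0.


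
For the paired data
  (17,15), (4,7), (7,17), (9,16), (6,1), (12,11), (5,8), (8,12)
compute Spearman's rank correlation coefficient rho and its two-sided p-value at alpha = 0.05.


Step 1: Rank x and y separately (midranks; no ties here).
rank(x): 17->8, 4->1, 7->4, 9->6, 6->3, 12->7, 5->2, 8->5
rank(y): 15->6, 7->2, 17->8, 16->7, 1->1, 11->4, 8->3, 12->5
Step 2: d_i = R_x(i) - R_y(i); compute d_i^2.
  (8-6)^2=4, (1-2)^2=1, (4-8)^2=16, (6-7)^2=1, (3-1)^2=4, (7-4)^2=9, (2-3)^2=1, (5-5)^2=0
sum(d^2) = 36.
Step 3: rho = 1 - 6*36 / (8*(8^2 - 1)) = 1 - 216/504 = 0.571429.
Step 4: Under H0, t = rho * sqrt((n-2)/(1-rho^2)) = 1.7056 ~ t(6).
Step 5: Two-sided p-value from the t-distribution with 6 df = 0.138960.
Step 6: alpha = 0.05. fail to reject H0.

rho = 0.5714, p = 0.138960, fail to reject H0 at alpha = 0.05.


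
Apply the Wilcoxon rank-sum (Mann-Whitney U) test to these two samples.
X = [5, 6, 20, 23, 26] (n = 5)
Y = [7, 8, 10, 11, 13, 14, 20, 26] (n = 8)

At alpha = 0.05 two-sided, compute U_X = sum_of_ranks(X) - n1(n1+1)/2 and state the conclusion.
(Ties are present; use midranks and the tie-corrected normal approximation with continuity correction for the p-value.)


Step 1: Combine and sort all 13 observations; assign midranks.
sorted (value, group): (5,X), (6,X), (7,Y), (8,Y), (10,Y), (11,Y), (13,Y), (14,Y), (20,X), (20,Y), (23,X), (26,X), (26,Y)
ranks: 5->1, 6->2, 7->3, 8->4, 10->5, 11->6, 13->7, 14->8, 20->9.5, 20->9.5, 23->11, 26->12.5, 26->12.5
Step 2: Rank sum for X: R1 = 1 + 2 + 9.5 + 11 + 12.5 = 36.
Step 3: U_X = R1 - n1(n1+1)/2 = 36 - 5*6/2 = 36 - 15 = 21.
       U_Y = n1*n2 - U_X = 40 - 21 = 19.
Step 4: Ties are present, so use the tie-corrected normal approximation (with continuity correction) for the p-value.
Step 5: p-value = 0.941492; compare to alpha = 0.05. fail to reject H0.

U_X = 21, p = 0.941492, fail to reject H0 at alpha = 0.05.


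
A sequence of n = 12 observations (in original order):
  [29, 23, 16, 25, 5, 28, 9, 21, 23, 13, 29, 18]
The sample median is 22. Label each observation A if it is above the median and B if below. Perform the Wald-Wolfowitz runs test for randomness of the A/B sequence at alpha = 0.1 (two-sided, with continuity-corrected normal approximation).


Step 1: Compute median = 22; label A = above, B = below.
Labels in order: AABABABBABAB  (n_A = 6, n_B = 6)
Step 2: Count runs R = 10.
Step 3: Under H0 (random ordering), E[R] = 2*n_A*n_B/(n_A+n_B) + 1 = 2*6*6/12 + 1 = 7.0000.
        Var[R] = 2*n_A*n_B*(2*n_A*n_B - n_A - n_B) / ((n_A+n_B)^2 * (n_A+n_B-1)) = 4320/1584 = 2.7273.
        SD[R] = 1.6514.
Step 4: Continuity-corrected z = (R - 0.5 - E[R]) / SD[R] = (10 - 0.5 - 7.0000) / 1.6514 = 1.5138.
Step 5: Two-sided p-value via normal approximation = 2*(1 - Phi(|z|)) = 0.130070.
Step 6: alpha = 0.1. fail to reject H0.

R = 10, z = 1.5138, p = 0.130070, fail to reject H0.


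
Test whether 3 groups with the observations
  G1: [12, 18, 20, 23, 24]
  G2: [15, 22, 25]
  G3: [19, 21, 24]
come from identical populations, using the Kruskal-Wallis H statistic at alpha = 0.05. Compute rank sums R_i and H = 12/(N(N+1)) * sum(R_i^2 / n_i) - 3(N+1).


Step 1: Combine all N = 11 observations and assign midranks.
sorted (value, group, rank): (12,G1,1), (15,G2,2), (18,G1,3), (19,G3,4), (20,G1,5), (21,G3,6), (22,G2,7), (23,G1,8), (24,G1,9.5), (24,G3,9.5), (25,G2,11)
Step 2: Sum ranks within each group.
R_1 = 26.5 (n_1 = 5)
R_2 = 20 (n_2 = 3)
R_3 = 19.5 (n_3 = 3)
Step 3: H = 12/(N(N+1)) * sum(R_i^2/n_i) - 3(N+1)
     = 12/(11*12) * (26.5^2/5 + 20^2/3 + 19.5^2/3) - 3*12
     = 0.090909 * 400.533 - 36
     = 0.412121.
Step 4: Ties present; correction factor C = 1 - 6/(11^3 - 11) = 0.995455. Corrected H = 0.412121 / 0.995455 = 0.414003.
Step 5: Under H0, H ~ chi^2(2); p-value = 0.813018.
Step 6: alpha = 0.05. fail to reject H0.

H = 0.4140, df = 2, p = 0.813018, fail to reject H0.


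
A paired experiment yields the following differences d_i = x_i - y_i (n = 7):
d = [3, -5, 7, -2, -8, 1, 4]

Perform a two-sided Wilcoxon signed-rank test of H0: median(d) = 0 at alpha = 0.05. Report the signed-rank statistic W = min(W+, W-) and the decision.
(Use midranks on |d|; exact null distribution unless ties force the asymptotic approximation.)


Step 1: Drop any zero differences (none here) and take |d_i|.
|d| = [3, 5, 7, 2, 8, 1, 4]
Step 2: Midrank |d_i| (ties get averaged ranks).
ranks: |3|->3, |5|->5, |7|->6, |2|->2, |8|->7, |1|->1, |4|->4
Step 3: Attach original signs; sum ranks with positive sign and with negative sign.
W+ = 3 + 6 + 1 + 4 = 14
W- = 5 + 2 + 7 = 14
(Check: W+ + W- = 28 should equal n(n+1)/2 = 28.)
Step 4: Test statistic W = min(W+, W-) = 14.
Step 5: No ties, so the exact null distribution over the 2^7 = 128 sign assignments gives the two-sided p-value = 1.000000.
Step 6: alpha = 0.05. fail to reject H0.

W+ = 14, W- = 14, W = min = 14, p = 1.000000, fail to reject H0.


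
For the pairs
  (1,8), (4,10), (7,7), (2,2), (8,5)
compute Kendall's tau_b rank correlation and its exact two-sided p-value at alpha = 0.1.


Step 1: Enumerate the 10 unordered pairs (i,j) with i<j and classify each by sign(x_j-x_i) * sign(y_j-y_i).
  (1,2):dx=+3,dy=+2->C; (1,3):dx=+6,dy=-1->D; (1,4):dx=+1,dy=-6->D; (1,5):dx=+7,dy=-3->D
  (2,3):dx=+3,dy=-3->D; (2,4):dx=-2,dy=-8->C; (2,5):dx=+4,dy=-5->D; (3,4):dx=-5,dy=-5->C
  (3,5):dx=+1,dy=-2->D; (4,5):dx=+6,dy=+3->C
Step 2: C = 4, D = 6, total pairs = 10.
Step 3: tau = (C - D)/(n(n-1)/2) = (4 - 6)/10 = -0.200000.
Step 4: Exact two-sided p-value (enumerate n! = 120 permutations of y under H0): p = 0.816667.
Step 5: alpha = 0.1. fail to reject H0.

tau_b = -0.2000 (C=4, D=6), p = 0.816667, fail to reject H0.


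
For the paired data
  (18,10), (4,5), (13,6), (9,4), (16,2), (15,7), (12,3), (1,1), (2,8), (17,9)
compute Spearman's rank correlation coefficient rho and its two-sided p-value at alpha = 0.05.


Step 1: Rank x and y separately (midranks; no ties here).
rank(x): 18->10, 4->3, 13->6, 9->4, 16->8, 15->7, 12->5, 1->1, 2->2, 17->9
rank(y): 10->10, 5->5, 6->6, 4->4, 2->2, 7->7, 3->3, 1->1, 8->8, 9->9
Step 2: d_i = R_x(i) - R_y(i); compute d_i^2.
  (10-10)^2=0, (3-5)^2=4, (6-6)^2=0, (4-4)^2=0, (8-2)^2=36, (7-7)^2=0, (5-3)^2=4, (1-1)^2=0, (2-8)^2=36, (9-9)^2=0
sum(d^2) = 80.
Step 3: rho = 1 - 6*80 / (10*(10^2 - 1)) = 1 - 480/990 = 0.515152.
Step 4: Under H0, t = rho * sqrt((n-2)/(1-rho^2)) = 1.7000 ~ t(8).
Step 5: Two-sided p-value from the t-distribution with 8 df = 0.127553.
Step 6: alpha = 0.05. fail to reject H0.

rho = 0.5152, p = 0.127553, fail to reject H0 at alpha = 0.05.


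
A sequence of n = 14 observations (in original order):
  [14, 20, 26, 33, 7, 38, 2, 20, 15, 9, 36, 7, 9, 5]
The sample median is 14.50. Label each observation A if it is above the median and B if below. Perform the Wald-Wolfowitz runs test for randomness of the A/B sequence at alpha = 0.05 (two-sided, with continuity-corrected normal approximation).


Step 1: Compute median = 14.50; label A = above, B = below.
Labels in order: BAAABABAABABBB  (n_A = 7, n_B = 7)
Step 2: Count runs R = 9.
Step 3: Under H0 (random ordering), E[R] = 2*n_A*n_B/(n_A+n_B) + 1 = 2*7*7/14 + 1 = 8.0000.
        Var[R] = 2*n_A*n_B*(2*n_A*n_B - n_A - n_B) / ((n_A+n_B)^2 * (n_A+n_B-1)) = 8232/2548 = 3.2308.
        SD[R] = 1.7974.
Step 4: Continuity-corrected z = (R - 0.5 - E[R]) / SD[R] = (9 - 0.5 - 8.0000) / 1.7974 = 0.2782.
Step 5: Two-sided p-value via normal approximation = 2*(1 - Phi(|z|)) = 0.780879.
Step 6: alpha = 0.05. fail to reject H0.

R = 9, z = 0.2782, p = 0.780879, fail to reject H0.


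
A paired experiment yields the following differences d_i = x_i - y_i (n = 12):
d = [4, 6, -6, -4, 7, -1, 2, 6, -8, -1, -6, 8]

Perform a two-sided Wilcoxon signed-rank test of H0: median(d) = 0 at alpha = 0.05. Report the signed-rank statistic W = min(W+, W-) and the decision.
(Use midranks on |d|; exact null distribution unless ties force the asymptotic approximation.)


Step 1: Drop any zero differences (none here) and take |d_i|.
|d| = [4, 6, 6, 4, 7, 1, 2, 6, 8, 1, 6, 8]
Step 2: Midrank |d_i| (ties get averaged ranks).
ranks: |4|->4.5, |6|->7.5, |6|->7.5, |4|->4.5, |7|->10, |1|->1.5, |2|->3, |6|->7.5, |8|->11.5, |1|->1.5, |6|->7.5, |8|->11.5
Step 3: Attach original signs; sum ranks with positive sign and with negative sign.
W+ = 4.5 + 7.5 + 10 + 3 + 7.5 + 11.5 = 44
W- = 7.5 + 4.5 + 1.5 + 11.5 + 1.5 + 7.5 = 34
(Check: W+ + W- = 78 should equal n(n+1)/2 = 78.)
Step 4: Test statistic W = min(W+, W-) = 34.
Step 5: Ties in |d|, so use the tie-corrected normal approximation.
        E[W] = n(n+1)/4 = 12*13/4 = 39.
        Tie groups: |d|=1 (t=2), |d|=4 (t=2), |d|=6 (t=4), |d|=8 (t=2); sum(t^3 - t) = 78.
        Var[W] = n(n+1)(2n+1)/24 - sum(t^3-t)/48 = 3900/24 - 78/48 = 160.875.
        z = (W - E[W]) / sqrt(Var[W]) = (34 - 39) / 12.6837 = -0.3942.
        Two-sided p = 2*Phi(z) = 0.693427.
Step 6: alpha = 0.05. fail to reject H0.

W+ = 44, W- = 34, W = min = 34, p = 0.693427, fail to reject H0.


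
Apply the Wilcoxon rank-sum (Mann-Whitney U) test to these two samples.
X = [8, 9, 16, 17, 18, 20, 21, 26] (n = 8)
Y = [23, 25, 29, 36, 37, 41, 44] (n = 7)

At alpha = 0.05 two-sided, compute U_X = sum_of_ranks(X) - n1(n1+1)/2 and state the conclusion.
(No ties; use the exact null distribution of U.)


Step 1: Combine and sort all 15 observations; assign midranks.
sorted (value, group): (8,X), (9,X), (16,X), (17,X), (18,X), (20,X), (21,X), (23,Y), (25,Y), (26,X), (29,Y), (36,Y), (37,Y), (41,Y), (44,Y)
ranks: 8->1, 9->2, 16->3, 17->4, 18->5, 20->6, 21->7, 23->8, 25->9, 26->10, 29->11, 36->12, 37->13, 41->14, 44->15
Step 2: Rank sum for X: R1 = 1 + 2 + 3 + 4 + 5 + 6 + 7 + 10 = 38.
Step 3: U_X = R1 - n1(n1+1)/2 = 38 - 8*9/2 = 38 - 36 = 2.
       U_Y = n1*n2 - U_X = 56 - 2 = 54.
Step 4: No ties, so the exact null distribution of U (based on enumerating the C(15,8) = 6435 equally likely rank assignments) gives the two-sided p-value.
Step 5: p-value = 0.001243; compare to alpha = 0.05. reject H0.

U_X = 2, p = 0.001243, reject H0 at alpha = 0.05.


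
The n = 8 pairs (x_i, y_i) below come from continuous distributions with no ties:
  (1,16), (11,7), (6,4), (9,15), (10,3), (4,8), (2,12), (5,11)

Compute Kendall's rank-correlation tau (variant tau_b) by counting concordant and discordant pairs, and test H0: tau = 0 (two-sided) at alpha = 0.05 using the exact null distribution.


Step 1: Enumerate the 28 unordered pairs (i,j) with i<j and classify each by sign(x_j-x_i) * sign(y_j-y_i).
  (1,2):dx=+10,dy=-9->D; (1,3):dx=+5,dy=-12->D; (1,4):dx=+8,dy=-1->D; (1,5):dx=+9,dy=-13->D
  (1,6):dx=+3,dy=-8->D; (1,7):dx=+1,dy=-4->D; (1,8):dx=+4,dy=-5->D; (2,3):dx=-5,dy=-3->C
  (2,4):dx=-2,dy=+8->D; (2,5):dx=-1,dy=-4->C; (2,6):dx=-7,dy=+1->D; (2,7):dx=-9,dy=+5->D
  (2,8):dx=-6,dy=+4->D; (3,4):dx=+3,dy=+11->C; (3,5):dx=+4,dy=-1->D; (3,6):dx=-2,dy=+4->D
  (3,7):dx=-4,dy=+8->D; (3,8):dx=-1,dy=+7->D; (4,5):dx=+1,dy=-12->D; (4,6):dx=-5,dy=-7->C
  (4,7):dx=-7,dy=-3->C; (4,8):dx=-4,dy=-4->C; (5,6):dx=-6,dy=+5->D; (5,7):dx=-8,dy=+9->D
  (5,8):dx=-5,dy=+8->D; (6,7):dx=-2,dy=+4->D; (6,8):dx=+1,dy=+3->C; (7,8):dx=+3,dy=-1->D
Step 2: C = 7, D = 21, total pairs = 28.
Step 3: tau = (C - D)/(n(n-1)/2) = (7 - 21)/28 = -0.500000.
Step 4: Exact two-sided p-value (enumerate n! = 40320 permutations of y under H0): p = 0.108681.
Step 5: alpha = 0.05. fail to reject H0.

tau_b = -0.5000 (C=7, D=21), p = 0.108681, fail to reject H0.


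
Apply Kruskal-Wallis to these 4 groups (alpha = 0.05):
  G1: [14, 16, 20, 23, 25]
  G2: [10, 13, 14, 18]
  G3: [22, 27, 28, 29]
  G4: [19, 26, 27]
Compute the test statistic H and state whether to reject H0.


Step 1: Combine all N = 16 observations and assign midranks.
sorted (value, group, rank): (10,G2,1), (13,G2,2), (14,G1,3.5), (14,G2,3.5), (16,G1,5), (18,G2,6), (19,G4,7), (20,G1,8), (22,G3,9), (23,G1,10), (25,G1,11), (26,G4,12), (27,G3,13.5), (27,G4,13.5), (28,G3,15), (29,G3,16)
Step 2: Sum ranks within each group.
R_1 = 37.5 (n_1 = 5)
R_2 = 12.5 (n_2 = 4)
R_3 = 53.5 (n_3 = 4)
R_4 = 32.5 (n_4 = 3)
Step 3: H = 12/(N(N+1)) * sum(R_i^2/n_i) - 3(N+1)
     = 12/(16*17) * (37.5^2/5 + 12.5^2/4 + 53.5^2/4 + 32.5^2/3) - 3*17
     = 0.044118 * 1387.96 - 51
     = 10.233456.
Step 4: Ties present; correction factor C = 1 - 12/(16^3 - 16) = 0.997059. Corrected H = 10.233456 / 0.997059 = 10.263643.
Step 5: Under H0, H ~ chi^2(3); p-value = 0.016453.
Step 6: alpha = 0.05. reject H0.

H = 10.2636, df = 3, p = 0.016453, reject H0.


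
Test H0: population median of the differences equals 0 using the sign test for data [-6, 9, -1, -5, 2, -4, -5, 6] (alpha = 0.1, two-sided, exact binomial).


Step 1: Discard zero differences. Original n = 8; n_eff = number of nonzero differences = 8.
Nonzero differences (with sign): -6, +9, -1, -5, +2, -4, -5, +6
Step 2: Count signs: positive = 3, negative = 5.
Step 3: Under H0: P(positive) = 0.5, so the number of positives S ~ Bin(8, 0.5).
Step 4: Two-sided exact p-value = sum of Bin(8,0.5) probabilities at or below the observed probability = 0.726562.
Step 5: alpha = 0.1. fail to reject H0.

n_eff = 8, pos = 3, neg = 5, p = 0.726562, fail to reject H0.


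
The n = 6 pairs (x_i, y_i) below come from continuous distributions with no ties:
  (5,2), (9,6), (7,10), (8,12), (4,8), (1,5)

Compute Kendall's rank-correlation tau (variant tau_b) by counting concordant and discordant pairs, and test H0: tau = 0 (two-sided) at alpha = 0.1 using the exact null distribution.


Step 1: Enumerate the 15 unordered pairs (i,j) with i<j and classify each by sign(x_j-x_i) * sign(y_j-y_i).
  (1,2):dx=+4,dy=+4->C; (1,3):dx=+2,dy=+8->C; (1,4):dx=+3,dy=+10->C; (1,5):dx=-1,dy=+6->D
  (1,6):dx=-4,dy=+3->D; (2,3):dx=-2,dy=+4->D; (2,4):dx=-1,dy=+6->D; (2,5):dx=-5,dy=+2->D
  (2,6):dx=-8,dy=-1->C; (3,4):dx=+1,dy=+2->C; (3,5):dx=-3,dy=-2->C; (3,6):dx=-6,dy=-5->C
  (4,5):dx=-4,dy=-4->C; (4,6):dx=-7,dy=-7->C; (5,6):dx=-3,dy=-3->C
Step 2: C = 10, D = 5, total pairs = 15.
Step 3: tau = (C - D)/(n(n-1)/2) = (10 - 5)/15 = 0.333333.
Step 4: Exact two-sided p-value (enumerate n! = 720 permutations of y under H0): p = 0.469444.
Step 5: alpha = 0.1. fail to reject H0.

tau_b = 0.3333 (C=10, D=5), p = 0.469444, fail to reject H0.


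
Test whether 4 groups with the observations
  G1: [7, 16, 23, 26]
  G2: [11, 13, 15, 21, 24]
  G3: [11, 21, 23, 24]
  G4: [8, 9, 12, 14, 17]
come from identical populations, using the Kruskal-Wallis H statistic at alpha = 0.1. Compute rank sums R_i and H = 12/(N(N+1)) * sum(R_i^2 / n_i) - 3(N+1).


Step 1: Combine all N = 18 observations and assign midranks.
sorted (value, group, rank): (7,G1,1), (8,G4,2), (9,G4,3), (11,G2,4.5), (11,G3,4.5), (12,G4,6), (13,G2,7), (14,G4,8), (15,G2,9), (16,G1,10), (17,G4,11), (21,G2,12.5), (21,G3,12.5), (23,G1,14.5), (23,G3,14.5), (24,G2,16.5), (24,G3,16.5), (26,G1,18)
Step 2: Sum ranks within each group.
R_1 = 43.5 (n_1 = 4)
R_2 = 49.5 (n_2 = 5)
R_3 = 48 (n_3 = 4)
R_4 = 30 (n_4 = 5)
Step 3: H = 12/(N(N+1)) * sum(R_i^2/n_i) - 3(N+1)
     = 12/(18*19) * (43.5^2/4 + 49.5^2/5 + 48^2/4 + 30^2/5) - 3*19
     = 0.035088 * 1719.11 - 57
     = 3.319737.
Step 4: Ties present; correction factor C = 1 - 24/(18^3 - 18) = 0.995872. Corrected H = 3.319737 / 0.995872 = 3.333497.
Step 5: Under H0, H ~ chi^2(3); p-value = 0.343008.
Step 6: alpha = 0.1. fail to reject H0.

H = 3.3335, df = 3, p = 0.343008, fail to reject H0.


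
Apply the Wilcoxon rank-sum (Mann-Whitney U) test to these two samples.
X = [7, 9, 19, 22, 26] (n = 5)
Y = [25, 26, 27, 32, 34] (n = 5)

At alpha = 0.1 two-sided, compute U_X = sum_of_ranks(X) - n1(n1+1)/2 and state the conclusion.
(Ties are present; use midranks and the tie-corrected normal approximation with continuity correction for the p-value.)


Step 1: Combine and sort all 10 observations; assign midranks.
sorted (value, group): (7,X), (9,X), (19,X), (22,X), (25,Y), (26,X), (26,Y), (27,Y), (32,Y), (34,Y)
ranks: 7->1, 9->2, 19->3, 22->4, 25->5, 26->6.5, 26->6.5, 27->8, 32->9, 34->10
Step 2: Rank sum for X: R1 = 1 + 2 + 3 + 4 + 6.5 = 16.5.
Step 3: U_X = R1 - n1(n1+1)/2 = 16.5 - 5*6/2 = 16.5 - 15 = 1.5.
       U_Y = n1*n2 - U_X = 25 - 1.5 = 23.5.
Step 4: Ties are present, so use the tie-corrected normal approximation (with continuity correction) for the p-value.
Step 5: p-value = 0.027803; compare to alpha = 0.1. reject H0.

U_X = 1.5, p = 0.027803, reject H0 at alpha = 0.1.


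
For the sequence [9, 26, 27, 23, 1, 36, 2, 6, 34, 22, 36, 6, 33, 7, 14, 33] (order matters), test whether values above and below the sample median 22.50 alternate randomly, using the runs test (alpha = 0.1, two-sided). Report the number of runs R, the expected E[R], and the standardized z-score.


Step 1: Compute median = 22.50; label A = above, B = below.
Labels in order: BAAABABBABABABBA  (n_A = 8, n_B = 8)
Step 2: Count runs R = 12.
Step 3: Under H0 (random ordering), E[R] = 2*n_A*n_B/(n_A+n_B) + 1 = 2*8*8/16 + 1 = 9.0000.
        Var[R] = 2*n_A*n_B*(2*n_A*n_B - n_A - n_B) / ((n_A+n_B)^2 * (n_A+n_B-1)) = 14336/3840 = 3.7333.
        SD[R] = 1.9322.
Step 4: Continuity-corrected z = (R - 0.5 - E[R]) / SD[R] = (12 - 0.5 - 9.0000) / 1.9322 = 1.2939.
Step 5: Two-sided p-value via normal approximation = 2*(1 - Phi(|z|)) = 0.195709.
Step 6: alpha = 0.1. fail to reject H0.

R = 12, z = 1.2939, p = 0.195709, fail to reject H0.


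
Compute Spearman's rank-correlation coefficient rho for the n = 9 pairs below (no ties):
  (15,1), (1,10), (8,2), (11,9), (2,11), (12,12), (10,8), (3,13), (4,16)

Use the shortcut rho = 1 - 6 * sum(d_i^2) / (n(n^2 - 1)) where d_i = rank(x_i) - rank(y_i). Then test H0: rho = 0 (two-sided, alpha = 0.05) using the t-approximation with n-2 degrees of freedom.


Step 1: Rank x and y separately (midranks; no ties here).
rank(x): 15->9, 1->1, 8->5, 11->7, 2->2, 12->8, 10->6, 3->3, 4->4
rank(y): 1->1, 10->5, 2->2, 9->4, 11->6, 12->7, 8->3, 13->8, 16->9
Step 2: d_i = R_x(i) - R_y(i); compute d_i^2.
  (9-1)^2=64, (1-5)^2=16, (5-2)^2=9, (7-4)^2=9, (2-6)^2=16, (8-7)^2=1, (6-3)^2=9, (3-8)^2=25, (4-9)^2=25
sum(d^2) = 174.
Step 3: rho = 1 - 6*174 / (9*(9^2 - 1)) = 1 - 1044/720 = -0.450000.
Step 4: Under H0, t = rho * sqrt((n-2)/(1-rho^2)) = -1.3332 ~ t(7).
Step 5: Two-sided p-value from the t-distribution with 7 df = 0.224216.
Step 6: alpha = 0.05. fail to reject H0.

rho = -0.4500, p = 0.224216, fail to reject H0 at alpha = 0.05.


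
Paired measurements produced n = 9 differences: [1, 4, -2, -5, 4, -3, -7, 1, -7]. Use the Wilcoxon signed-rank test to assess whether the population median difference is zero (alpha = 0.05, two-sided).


Step 1: Drop any zero differences (none here) and take |d_i|.
|d| = [1, 4, 2, 5, 4, 3, 7, 1, 7]
Step 2: Midrank |d_i| (ties get averaged ranks).
ranks: |1|->1.5, |4|->5.5, |2|->3, |5|->7, |4|->5.5, |3|->4, |7|->8.5, |1|->1.5, |7|->8.5
Step 3: Attach original signs; sum ranks with positive sign and with negative sign.
W+ = 1.5 + 5.5 + 5.5 + 1.5 = 14
W- = 3 + 7 + 4 + 8.5 + 8.5 = 31
(Check: W+ + W- = 45 should equal n(n+1)/2 = 45.)
Step 4: Test statistic W = min(W+, W-) = 14.
Step 5: Ties in |d|, so use the tie-corrected normal approximation.
        E[W] = n(n+1)/4 = 9*10/4 = 22.5.
        Tie groups: |d|=1 (t=2), |d|=4 (t=2), |d|=7 (t=2); sum(t^3 - t) = 18.
        Var[W] = n(n+1)(2n+1)/24 - sum(t^3-t)/48 = 1710/24 - 18/48 = 70.875.
        z = (W - E[W]) / sqrt(Var[W]) = (14 - 22.5) / 8.4187 = -1.0097.
        Two-sided p = 2*Phi(z) = 0.312661.
Step 6: alpha = 0.05. fail to reject H0.

W+ = 14, W- = 31, W = min = 14, p = 0.312661, fail to reject H0.


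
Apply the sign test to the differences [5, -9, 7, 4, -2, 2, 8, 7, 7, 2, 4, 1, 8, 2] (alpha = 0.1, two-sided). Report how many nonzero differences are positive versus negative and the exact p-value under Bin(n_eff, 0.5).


Step 1: Discard zero differences. Original n = 14; n_eff = number of nonzero differences = 14.
Nonzero differences (with sign): +5, -9, +7, +4, -2, +2, +8, +7, +7, +2, +4, +1, +8, +2
Step 2: Count signs: positive = 12, negative = 2.
Step 3: Under H0: P(positive) = 0.5, so the number of positives S ~ Bin(14, 0.5).
Step 4: Two-sided exact p-value = sum of Bin(14,0.5) probabilities at or below the observed probability = 0.012939.
Step 5: alpha = 0.1. reject H0.

n_eff = 14, pos = 12, neg = 2, p = 0.012939, reject H0.


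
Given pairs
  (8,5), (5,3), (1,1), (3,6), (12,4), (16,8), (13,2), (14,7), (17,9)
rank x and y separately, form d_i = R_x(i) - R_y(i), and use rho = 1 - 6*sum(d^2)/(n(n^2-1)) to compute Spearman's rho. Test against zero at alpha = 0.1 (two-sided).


Step 1: Rank x and y separately (midranks; no ties here).
rank(x): 8->4, 5->3, 1->1, 3->2, 12->5, 16->8, 13->6, 14->7, 17->9
rank(y): 5->5, 3->3, 1->1, 6->6, 4->4, 8->8, 2->2, 7->7, 9->9
Step 2: d_i = R_x(i) - R_y(i); compute d_i^2.
  (4-5)^2=1, (3-3)^2=0, (1-1)^2=0, (2-6)^2=16, (5-4)^2=1, (8-8)^2=0, (6-2)^2=16, (7-7)^2=0, (9-9)^2=0
sum(d^2) = 34.
Step 3: rho = 1 - 6*34 / (9*(9^2 - 1)) = 1 - 204/720 = 0.716667.
Step 4: Under H0, t = rho * sqrt((n-2)/(1-rho^2)) = 2.7188 ~ t(7).
Step 5: Two-sided p-value from the t-distribution with 7 df = 0.029818.
Step 6: alpha = 0.1. reject H0.

rho = 0.7167, p = 0.029818, reject H0 at alpha = 0.1.


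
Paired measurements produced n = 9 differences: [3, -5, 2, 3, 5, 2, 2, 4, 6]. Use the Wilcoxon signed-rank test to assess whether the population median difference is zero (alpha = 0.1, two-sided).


Step 1: Drop any zero differences (none here) and take |d_i|.
|d| = [3, 5, 2, 3, 5, 2, 2, 4, 6]
Step 2: Midrank |d_i| (ties get averaged ranks).
ranks: |3|->4.5, |5|->7.5, |2|->2, |3|->4.5, |5|->7.5, |2|->2, |2|->2, |4|->6, |6|->9
Step 3: Attach original signs; sum ranks with positive sign and with negative sign.
W+ = 4.5 + 2 + 4.5 + 7.5 + 2 + 2 + 6 + 9 = 37.5
W- = 7.5 = 7.5
(Check: W+ + W- = 45 should equal n(n+1)/2 = 45.)
Step 4: Test statistic W = min(W+, W-) = 7.5.
Step 5: Ties in |d|, so use the tie-corrected normal approximation.
        E[W] = n(n+1)/4 = 9*10/4 = 22.5.
        Tie groups: |d|=2 (t=3), |d|=3 (t=2), |d|=5 (t=2); sum(t^3 - t) = 36.
        Var[W] = n(n+1)(2n+1)/24 - sum(t^3-t)/48 = 1710/24 - 36/48 = 70.5.
        z = (W - E[W]) / sqrt(Var[W]) = (7.5 - 22.5) / 8.3964 = -1.7865.
        Two-sided p = 2*Phi(z) = 0.074023.
Step 6: alpha = 0.1. reject H0.

W+ = 37.5, W- = 7.5, W = min = 7.5, p = 0.074023, reject H0.


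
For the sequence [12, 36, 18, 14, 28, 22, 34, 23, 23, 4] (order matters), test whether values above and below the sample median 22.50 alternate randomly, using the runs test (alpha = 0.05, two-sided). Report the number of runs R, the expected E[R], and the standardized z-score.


Step 1: Compute median = 22.50; label A = above, B = below.
Labels in order: BABBABAAAB  (n_A = 5, n_B = 5)
Step 2: Count runs R = 7.
Step 3: Under H0 (random ordering), E[R] = 2*n_A*n_B/(n_A+n_B) + 1 = 2*5*5/10 + 1 = 6.0000.
        Var[R] = 2*n_A*n_B*(2*n_A*n_B - n_A - n_B) / ((n_A+n_B)^2 * (n_A+n_B-1)) = 2000/900 = 2.2222.
        SD[R] = 1.4907.
Step 4: Continuity-corrected z = (R - 0.5 - E[R]) / SD[R] = (7 - 0.5 - 6.0000) / 1.4907 = 0.3354.
Step 5: Two-sided p-value via normal approximation = 2*(1 - Phi(|z|)) = 0.737316.
Step 6: alpha = 0.05. fail to reject H0.

R = 7, z = 0.3354, p = 0.737316, fail to reject H0.


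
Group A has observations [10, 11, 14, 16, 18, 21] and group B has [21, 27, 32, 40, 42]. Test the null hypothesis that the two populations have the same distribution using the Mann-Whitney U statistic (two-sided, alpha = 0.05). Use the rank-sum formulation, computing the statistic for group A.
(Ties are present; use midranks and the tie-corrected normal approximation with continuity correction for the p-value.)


Step 1: Combine and sort all 11 observations; assign midranks.
sorted (value, group): (10,X), (11,X), (14,X), (16,X), (18,X), (21,X), (21,Y), (27,Y), (32,Y), (40,Y), (42,Y)
ranks: 10->1, 11->2, 14->3, 16->4, 18->5, 21->6.5, 21->6.5, 27->8, 32->9, 40->10, 42->11
Step 2: Rank sum for X: R1 = 1 + 2 + 3 + 4 + 5 + 6.5 = 21.5.
Step 3: U_X = R1 - n1(n1+1)/2 = 21.5 - 6*7/2 = 21.5 - 21 = 0.5.
       U_Y = n1*n2 - U_X = 30 - 0.5 = 29.5.
Step 4: Ties are present, so use the tie-corrected normal approximation (with continuity correction) for the p-value.
Step 5: p-value = 0.010411; compare to alpha = 0.05. reject H0.

U_X = 0.5, p = 0.010411, reject H0 at alpha = 0.05.


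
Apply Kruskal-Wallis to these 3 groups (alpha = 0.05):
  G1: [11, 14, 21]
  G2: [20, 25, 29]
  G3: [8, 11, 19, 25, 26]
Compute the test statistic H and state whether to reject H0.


Step 1: Combine all N = 11 observations and assign midranks.
sorted (value, group, rank): (8,G3,1), (11,G1,2.5), (11,G3,2.5), (14,G1,4), (19,G3,5), (20,G2,6), (21,G1,7), (25,G2,8.5), (25,G3,8.5), (26,G3,10), (29,G2,11)
Step 2: Sum ranks within each group.
R_1 = 13.5 (n_1 = 3)
R_2 = 25.5 (n_2 = 3)
R_3 = 27 (n_3 = 5)
Step 3: H = 12/(N(N+1)) * sum(R_i^2/n_i) - 3(N+1)
     = 12/(11*12) * (13.5^2/3 + 25.5^2/3 + 27^2/5) - 3*12
     = 0.090909 * 423.3 - 36
     = 2.481818.
Step 4: Ties present; correction factor C = 1 - 12/(11^3 - 11) = 0.990909. Corrected H = 2.481818 / 0.990909 = 2.504587.
Step 5: Under H0, H ~ chi^2(2); p-value = 0.285848.
Step 6: alpha = 0.05. fail to reject H0.

H = 2.5046, df = 2, p = 0.285848, fail to reject H0.


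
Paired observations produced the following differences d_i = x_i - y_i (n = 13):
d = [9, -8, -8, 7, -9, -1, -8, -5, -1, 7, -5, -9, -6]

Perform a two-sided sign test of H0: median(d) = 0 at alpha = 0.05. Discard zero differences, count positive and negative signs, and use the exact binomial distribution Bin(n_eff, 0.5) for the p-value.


Step 1: Discard zero differences. Original n = 13; n_eff = number of nonzero differences = 13.
Nonzero differences (with sign): +9, -8, -8, +7, -9, -1, -8, -5, -1, +7, -5, -9, -6
Step 2: Count signs: positive = 3, negative = 10.
Step 3: Under H0: P(positive) = 0.5, so the number of positives S ~ Bin(13, 0.5).
Step 4: Two-sided exact p-value = sum of Bin(13,0.5) probabilities at or below the observed probability = 0.092285.
Step 5: alpha = 0.05. fail to reject H0.

n_eff = 13, pos = 3, neg = 10, p = 0.092285, fail to reject H0.


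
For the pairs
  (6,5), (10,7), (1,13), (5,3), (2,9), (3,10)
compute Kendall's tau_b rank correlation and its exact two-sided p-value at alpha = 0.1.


Step 1: Enumerate the 15 unordered pairs (i,j) with i<j and classify each by sign(x_j-x_i) * sign(y_j-y_i).
  (1,2):dx=+4,dy=+2->C; (1,3):dx=-5,dy=+8->D; (1,4):dx=-1,dy=-2->C; (1,5):dx=-4,dy=+4->D
  (1,6):dx=-3,dy=+5->D; (2,3):dx=-9,dy=+6->D; (2,4):dx=-5,dy=-4->C; (2,5):dx=-8,dy=+2->D
  (2,6):dx=-7,dy=+3->D; (3,4):dx=+4,dy=-10->D; (3,5):dx=+1,dy=-4->D; (3,6):dx=+2,dy=-3->D
  (4,5):dx=-3,dy=+6->D; (4,6):dx=-2,dy=+7->D; (5,6):dx=+1,dy=+1->C
Step 2: C = 4, D = 11, total pairs = 15.
Step 3: tau = (C - D)/(n(n-1)/2) = (4 - 11)/15 = -0.466667.
Step 4: Exact two-sided p-value (enumerate n! = 720 permutations of y under H0): p = 0.272222.
Step 5: alpha = 0.1. fail to reject H0.

tau_b = -0.4667 (C=4, D=11), p = 0.272222, fail to reject H0.


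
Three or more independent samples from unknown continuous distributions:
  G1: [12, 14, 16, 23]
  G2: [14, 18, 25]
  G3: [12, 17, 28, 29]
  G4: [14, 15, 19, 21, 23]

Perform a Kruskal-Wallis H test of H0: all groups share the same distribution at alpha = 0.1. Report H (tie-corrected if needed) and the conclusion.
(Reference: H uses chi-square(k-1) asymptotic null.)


Step 1: Combine all N = 16 observations and assign midranks.
sorted (value, group, rank): (12,G1,1.5), (12,G3,1.5), (14,G1,4), (14,G2,4), (14,G4,4), (15,G4,6), (16,G1,7), (17,G3,8), (18,G2,9), (19,G4,10), (21,G4,11), (23,G1,12.5), (23,G4,12.5), (25,G2,14), (28,G3,15), (29,G3,16)
Step 2: Sum ranks within each group.
R_1 = 25 (n_1 = 4)
R_2 = 27 (n_2 = 3)
R_3 = 40.5 (n_3 = 4)
R_4 = 43.5 (n_4 = 5)
Step 3: H = 12/(N(N+1)) * sum(R_i^2/n_i) - 3(N+1)
     = 12/(16*17) * (25^2/4 + 27^2/3 + 40.5^2/4 + 43.5^2/5) - 3*17
     = 0.044118 * 1187.76 - 51
     = 1.401287.
Step 4: Ties present; correction factor C = 1 - 36/(16^3 - 16) = 0.991176. Corrected H = 1.401287 / 0.991176 = 1.413761.
Step 5: Under H0, H ~ chi^2(3); p-value = 0.702312.
Step 6: alpha = 0.1. fail to reject H0.

H = 1.4138, df = 3, p = 0.702312, fail to reject H0.


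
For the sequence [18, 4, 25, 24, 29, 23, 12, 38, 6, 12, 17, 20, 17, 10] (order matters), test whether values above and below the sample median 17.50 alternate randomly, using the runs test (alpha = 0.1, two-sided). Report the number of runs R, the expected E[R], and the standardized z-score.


Step 1: Compute median = 17.50; label A = above, B = below.
Labels in order: ABAAAABABBBABB  (n_A = 7, n_B = 7)
Step 2: Count runs R = 8.
Step 3: Under H0 (random ordering), E[R] = 2*n_A*n_B/(n_A+n_B) + 1 = 2*7*7/14 + 1 = 8.0000.
        Var[R] = 2*n_A*n_B*(2*n_A*n_B - n_A - n_B) / ((n_A+n_B)^2 * (n_A+n_B-1)) = 8232/2548 = 3.2308.
        SD[R] = 1.7974.
Step 4: R = E[R], so z = 0 with no continuity correction.
Step 5: Two-sided p-value via normal approximation = 2*(1 - Phi(|z|)) = 1.000000.
Step 6: alpha = 0.1. fail to reject H0.

R = 8, z = 0.0000, p = 1.000000, fail to reject H0.


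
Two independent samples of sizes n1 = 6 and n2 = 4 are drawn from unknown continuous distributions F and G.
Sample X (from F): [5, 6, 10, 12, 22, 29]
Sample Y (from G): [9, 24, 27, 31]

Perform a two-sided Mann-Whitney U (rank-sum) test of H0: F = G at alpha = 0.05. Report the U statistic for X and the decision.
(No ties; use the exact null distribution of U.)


Step 1: Combine and sort all 10 observations; assign midranks.
sorted (value, group): (5,X), (6,X), (9,Y), (10,X), (12,X), (22,X), (24,Y), (27,Y), (29,X), (31,Y)
ranks: 5->1, 6->2, 9->3, 10->4, 12->5, 22->6, 24->7, 27->8, 29->9, 31->10
Step 2: Rank sum for X: R1 = 1 + 2 + 4 + 5 + 6 + 9 = 27.
Step 3: U_X = R1 - n1(n1+1)/2 = 27 - 6*7/2 = 27 - 21 = 6.
       U_Y = n1*n2 - U_X = 24 - 6 = 18.
Step 4: No ties, so the exact null distribution of U (based on enumerating the C(10,6) = 210 equally likely rank assignments) gives the two-sided p-value.
Step 5: p-value = 0.257143; compare to alpha = 0.05. fail to reject H0.

U_X = 6, p = 0.257143, fail to reject H0 at alpha = 0.05.


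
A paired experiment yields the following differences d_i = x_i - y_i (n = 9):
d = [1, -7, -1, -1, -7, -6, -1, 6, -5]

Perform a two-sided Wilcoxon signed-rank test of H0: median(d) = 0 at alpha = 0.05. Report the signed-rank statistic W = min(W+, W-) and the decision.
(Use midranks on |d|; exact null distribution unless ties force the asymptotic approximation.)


Step 1: Drop any zero differences (none here) and take |d_i|.
|d| = [1, 7, 1, 1, 7, 6, 1, 6, 5]
Step 2: Midrank |d_i| (ties get averaged ranks).
ranks: |1|->2.5, |7|->8.5, |1|->2.5, |1|->2.5, |7|->8.5, |6|->6.5, |1|->2.5, |6|->6.5, |5|->5
Step 3: Attach original signs; sum ranks with positive sign and with negative sign.
W+ = 2.5 + 6.5 = 9
W- = 8.5 + 2.5 + 2.5 + 8.5 + 6.5 + 2.5 + 5 = 36
(Check: W+ + W- = 45 should equal n(n+1)/2 = 45.)
Step 4: Test statistic W = min(W+, W-) = 9.
Step 5: Ties in |d|, so use the tie-corrected normal approximation.
        E[W] = n(n+1)/4 = 9*10/4 = 22.5.
        Tie groups: |d|=1 (t=4), |d|=6 (t=2), |d|=7 (t=2); sum(t^3 - t) = 72.
        Var[W] = n(n+1)(2n+1)/24 - sum(t^3-t)/48 = 1710/24 - 72/48 = 69.75.
        z = (W - E[W]) / sqrt(Var[W]) = (9 - 22.5) / 8.3516 = -1.6164.
        Two-sided p = 2*Phi(z) = 0.105998.
Step 6: alpha = 0.05. fail to reject H0.

W+ = 9, W- = 36, W = min = 9, p = 0.105998, fail to reject H0.


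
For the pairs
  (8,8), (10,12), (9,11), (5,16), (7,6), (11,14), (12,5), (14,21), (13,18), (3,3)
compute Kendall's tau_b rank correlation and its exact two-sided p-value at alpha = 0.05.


Step 1: Enumerate the 45 unordered pairs (i,j) with i<j and classify each by sign(x_j-x_i) * sign(y_j-y_i).
  (1,2):dx=+2,dy=+4->C; (1,3):dx=+1,dy=+3->C; (1,4):dx=-3,dy=+8->D; (1,5):dx=-1,dy=-2->C
  (1,6):dx=+3,dy=+6->C; (1,7):dx=+4,dy=-3->D; (1,8):dx=+6,dy=+13->C; (1,9):dx=+5,dy=+10->C
  (1,10):dx=-5,dy=-5->C; (2,3):dx=-1,dy=-1->C; (2,4):dx=-5,dy=+4->D; (2,5):dx=-3,dy=-6->C
  (2,6):dx=+1,dy=+2->C; (2,7):dx=+2,dy=-7->D; (2,8):dx=+4,dy=+9->C; (2,9):dx=+3,dy=+6->C
  (2,10):dx=-7,dy=-9->C; (3,4):dx=-4,dy=+5->D; (3,5):dx=-2,dy=-5->C; (3,6):dx=+2,dy=+3->C
  (3,7):dx=+3,dy=-6->D; (3,8):dx=+5,dy=+10->C; (3,9):dx=+4,dy=+7->C; (3,10):dx=-6,dy=-8->C
  (4,5):dx=+2,dy=-10->D; (4,6):dx=+6,dy=-2->D; (4,7):dx=+7,dy=-11->D; (4,8):dx=+9,dy=+5->C
  (4,9):dx=+8,dy=+2->C; (4,10):dx=-2,dy=-13->C; (5,6):dx=+4,dy=+8->C; (5,7):dx=+5,dy=-1->D
  (5,8):dx=+7,dy=+15->C; (5,9):dx=+6,dy=+12->C; (5,10):dx=-4,dy=-3->C; (6,7):dx=+1,dy=-9->D
  (6,8):dx=+3,dy=+7->C; (6,9):dx=+2,dy=+4->C; (6,10):dx=-8,dy=-11->C; (7,8):dx=+2,dy=+16->C
  (7,9):dx=+1,dy=+13->C; (7,10):dx=-9,dy=-2->C; (8,9):dx=-1,dy=-3->C; (8,10):dx=-11,dy=-18->C
  (9,10):dx=-10,dy=-15->C
Step 2: C = 34, D = 11, total pairs = 45.
Step 3: tau = (C - D)/(n(n-1)/2) = (34 - 11)/45 = 0.511111.
Step 4: Exact two-sided p-value (enumerate n! = 3628800 permutations of y under H0): p = 0.046623.
Step 5: alpha = 0.05. reject H0.

tau_b = 0.5111 (C=34, D=11), p = 0.046623, reject H0.


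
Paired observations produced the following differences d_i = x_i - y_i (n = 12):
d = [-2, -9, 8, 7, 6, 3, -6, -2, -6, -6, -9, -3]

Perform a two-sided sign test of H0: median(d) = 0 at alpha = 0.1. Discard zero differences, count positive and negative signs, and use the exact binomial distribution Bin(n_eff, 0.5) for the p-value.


Step 1: Discard zero differences. Original n = 12; n_eff = number of nonzero differences = 12.
Nonzero differences (with sign): -2, -9, +8, +7, +6, +3, -6, -2, -6, -6, -9, -3
Step 2: Count signs: positive = 4, negative = 8.
Step 3: Under H0: P(positive) = 0.5, so the number of positives S ~ Bin(12, 0.5).
Step 4: Two-sided exact p-value = sum of Bin(12,0.5) probabilities at or below the observed probability = 0.387695.
Step 5: alpha = 0.1. fail to reject H0.

n_eff = 12, pos = 4, neg = 8, p = 0.387695, fail to reject H0.


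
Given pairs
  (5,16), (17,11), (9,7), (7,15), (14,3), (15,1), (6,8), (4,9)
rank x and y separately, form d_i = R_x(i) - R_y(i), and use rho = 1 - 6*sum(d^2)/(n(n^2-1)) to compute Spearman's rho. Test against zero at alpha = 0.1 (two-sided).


Step 1: Rank x and y separately (midranks; no ties here).
rank(x): 5->2, 17->8, 9->5, 7->4, 14->6, 15->7, 6->3, 4->1
rank(y): 16->8, 11->6, 7->3, 15->7, 3->2, 1->1, 8->4, 9->5
Step 2: d_i = R_x(i) - R_y(i); compute d_i^2.
  (2-8)^2=36, (8-6)^2=4, (5-3)^2=4, (4-7)^2=9, (6-2)^2=16, (7-1)^2=36, (3-4)^2=1, (1-5)^2=16
sum(d^2) = 122.
Step 3: rho = 1 - 6*122 / (8*(8^2 - 1)) = 1 - 732/504 = -0.452381.
Step 4: Under H0, t = rho * sqrt((n-2)/(1-rho^2)) = -1.2425 ~ t(6).
Step 5: Two-sided p-value from the t-distribution with 6 df = 0.260405.
Step 6: alpha = 0.1. fail to reject H0.

rho = -0.4524, p = 0.260405, fail to reject H0 at alpha = 0.1.


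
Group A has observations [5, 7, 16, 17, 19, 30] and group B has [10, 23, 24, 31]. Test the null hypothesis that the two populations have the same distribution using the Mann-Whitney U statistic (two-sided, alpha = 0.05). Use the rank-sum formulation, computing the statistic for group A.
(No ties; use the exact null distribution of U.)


Step 1: Combine and sort all 10 observations; assign midranks.
sorted (value, group): (5,X), (7,X), (10,Y), (16,X), (17,X), (19,X), (23,Y), (24,Y), (30,X), (31,Y)
ranks: 5->1, 7->2, 10->3, 16->4, 17->5, 19->6, 23->7, 24->8, 30->9, 31->10
Step 2: Rank sum for X: R1 = 1 + 2 + 4 + 5 + 6 + 9 = 27.
Step 3: U_X = R1 - n1(n1+1)/2 = 27 - 6*7/2 = 27 - 21 = 6.
       U_Y = n1*n2 - U_X = 24 - 6 = 18.
Step 4: No ties, so the exact null distribution of U (based on enumerating the C(10,6) = 210 equally likely rank assignments) gives the two-sided p-value.
Step 5: p-value = 0.257143; compare to alpha = 0.05. fail to reject H0.

U_X = 6, p = 0.257143, fail to reject H0 at alpha = 0.05.


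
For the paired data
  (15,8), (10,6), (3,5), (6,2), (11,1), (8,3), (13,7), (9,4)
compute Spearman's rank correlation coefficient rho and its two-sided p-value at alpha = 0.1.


Step 1: Rank x and y separately (midranks; no ties here).
rank(x): 15->8, 10->5, 3->1, 6->2, 11->6, 8->3, 13->7, 9->4
rank(y): 8->8, 6->6, 5->5, 2->2, 1->1, 3->3, 7->7, 4->4
Step 2: d_i = R_x(i) - R_y(i); compute d_i^2.
  (8-8)^2=0, (5-6)^2=1, (1-5)^2=16, (2-2)^2=0, (6-1)^2=25, (3-3)^2=0, (7-7)^2=0, (4-4)^2=0
sum(d^2) = 42.
Step 3: rho = 1 - 6*42 / (8*(8^2 - 1)) = 1 - 252/504 = 0.500000.
Step 4: Under H0, t = rho * sqrt((n-2)/(1-rho^2)) = 1.4142 ~ t(6).
Step 5: Two-sided p-value from the t-distribution with 6 df = 0.207031.
Step 6: alpha = 0.1. fail to reject H0.

rho = 0.5000, p = 0.207031, fail to reject H0 at alpha = 0.1.


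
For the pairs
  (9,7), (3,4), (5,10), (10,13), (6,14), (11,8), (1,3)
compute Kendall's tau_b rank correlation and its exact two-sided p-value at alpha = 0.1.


Step 1: Enumerate the 21 unordered pairs (i,j) with i<j and classify each by sign(x_j-x_i) * sign(y_j-y_i).
  (1,2):dx=-6,dy=-3->C; (1,3):dx=-4,dy=+3->D; (1,4):dx=+1,dy=+6->C; (1,5):dx=-3,dy=+7->D
  (1,6):dx=+2,dy=+1->C; (1,7):dx=-8,dy=-4->C; (2,3):dx=+2,dy=+6->C; (2,4):dx=+7,dy=+9->C
  (2,5):dx=+3,dy=+10->C; (2,6):dx=+8,dy=+4->C; (2,7):dx=-2,dy=-1->C; (3,4):dx=+5,dy=+3->C
  (3,5):dx=+1,dy=+4->C; (3,6):dx=+6,dy=-2->D; (3,7):dx=-4,dy=-7->C; (4,5):dx=-4,dy=+1->D
  (4,6):dx=+1,dy=-5->D; (4,7):dx=-9,dy=-10->C; (5,6):dx=+5,dy=-6->D; (5,7):dx=-5,dy=-11->C
  (6,7):dx=-10,dy=-5->C
Step 2: C = 15, D = 6, total pairs = 21.
Step 3: tau = (C - D)/(n(n-1)/2) = (15 - 6)/21 = 0.428571.
Step 4: Exact two-sided p-value (enumerate n! = 5040 permutations of y under H0): p = 0.238889.
Step 5: alpha = 0.1. fail to reject H0.

tau_b = 0.4286 (C=15, D=6), p = 0.238889, fail to reject H0.


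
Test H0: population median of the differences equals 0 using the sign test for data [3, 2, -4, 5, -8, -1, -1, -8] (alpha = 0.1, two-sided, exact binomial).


Step 1: Discard zero differences. Original n = 8; n_eff = number of nonzero differences = 8.
Nonzero differences (with sign): +3, +2, -4, +5, -8, -1, -1, -8
Step 2: Count signs: positive = 3, negative = 5.
Step 3: Under H0: P(positive) = 0.5, so the number of positives S ~ Bin(8, 0.5).
Step 4: Two-sided exact p-value = sum of Bin(8,0.5) probabilities at or below the observed probability = 0.726562.
Step 5: alpha = 0.1. fail to reject H0.

n_eff = 8, pos = 3, neg = 5, p = 0.726562, fail to reject H0.


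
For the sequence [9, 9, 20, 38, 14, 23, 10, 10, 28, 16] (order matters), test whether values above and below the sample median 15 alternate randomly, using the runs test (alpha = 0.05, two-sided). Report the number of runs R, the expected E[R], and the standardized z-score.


Step 1: Compute median = 15; label A = above, B = below.
Labels in order: BBAABABBAA  (n_A = 5, n_B = 5)
Step 2: Count runs R = 6.
Step 3: Under H0 (random ordering), E[R] = 2*n_A*n_B/(n_A+n_B) + 1 = 2*5*5/10 + 1 = 6.0000.
        Var[R] = 2*n_A*n_B*(2*n_A*n_B - n_A - n_B) / ((n_A+n_B)^2 * (n_A+n_B-1)) = 2000/900 = 2.2222.
        SD[R] = 1.4907.
Step 4: R = E[R], so z = 0 with no continuity correction.
Step 5: Two-sided p-value via normal approximation = 2*(1 - Phi(|z|)) = 1.000000.
Step 6: alpha = 0.05. fail to reject H0.

R = 6, z = 0.0000, p = 1.000000, fail to reject H0.


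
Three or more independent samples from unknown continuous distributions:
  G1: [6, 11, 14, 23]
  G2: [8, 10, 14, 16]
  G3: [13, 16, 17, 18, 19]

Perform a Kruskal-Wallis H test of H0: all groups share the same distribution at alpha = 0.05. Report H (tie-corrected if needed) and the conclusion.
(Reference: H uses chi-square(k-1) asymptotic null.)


Step 1: Combine all N = 13 observations and assign midranks.
sorted (value, group, rank): (6,G1,1), (8,G2,2), (10,G2,3), (11,G1,4), (13,G3,5), (14,G1,6.5), (14,G2,6.5), (16,G2,8.5), (16,G3,8.5), (17,G3,10), (18,G3,11), (19,G3,12), (23,G1,13)
Step 2: Sum ranks within each group.
R_1 = 24.5 (n_1 = 4)
R_2 = 20 (n_2 = 4)
R_3 = 46.5 (n_3 = 5)
Step 3: H = 12/(N(N+1)) * sum(R_i^2/n_i) - 3(N+1)
     = 12/(13*14) * (24.5^2/4 + 20^2/4 + 46.5^2/5) - 3*14
     = 0.065934 * 682.513 - 42
     = 3.000824.
Step 4: Ties present; correction factor C = 1 - 12/(13^3 - 13) = 0.994505. Corrected H = 3.000824 / 0.994505 = 3.017403.
Step 5: Under H0, H ~ chi^2(2); p-value = 0.221197.
Step 6: alpha = 0.05. fail to reject H0.

H = 3.0174, df = 2, p = 0.221197, fail to reject H0.
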